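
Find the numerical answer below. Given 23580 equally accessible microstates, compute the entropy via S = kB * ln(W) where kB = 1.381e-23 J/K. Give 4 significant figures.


Step 1: ln(W) = ln(23580) = 10.07
Step 2: S = kB * ln(W) = 1.381e-23 * 10.07
Step 3: S = 1.39e-22 J/K

1.39e-22


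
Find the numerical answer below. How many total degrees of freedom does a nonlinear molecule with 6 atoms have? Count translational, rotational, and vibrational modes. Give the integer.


Step 1: Translational DOF = 3
Step 2: Rotational DOF (nonlinear) = 3
Step 3: Vibrational DOF = 3*6 - 6 = 12
Step 4: Total = 3 + 3 + 12 = 18

18


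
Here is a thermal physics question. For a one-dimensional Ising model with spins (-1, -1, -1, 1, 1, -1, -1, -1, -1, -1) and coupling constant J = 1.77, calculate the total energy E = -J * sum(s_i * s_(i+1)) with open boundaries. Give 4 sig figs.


Step 1: Nearest-neighbor products: 1, 1, -1, 1, -1, 1, 1, 1, 1
Step 2: Sum of products = 5
Step 3: E = -1.77 * 5 = -8.85

-8.85


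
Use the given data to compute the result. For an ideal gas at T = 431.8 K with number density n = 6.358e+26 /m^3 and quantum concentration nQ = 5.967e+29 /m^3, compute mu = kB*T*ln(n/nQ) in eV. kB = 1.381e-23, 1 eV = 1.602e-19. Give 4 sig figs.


Step 1: n/nQ = 6.358e+26/5.967e+29 = 0.001066
Step 2: ln(n/nQ) = -6.844
Step 3: mu = kB*T*ln(n/nQ) = 5.963e-21*-6.844 = -4.081e-20 J
Step 4: Convert to eV: -4.081e-20/1.602e-19 = -0.2548 eV

-0.2548


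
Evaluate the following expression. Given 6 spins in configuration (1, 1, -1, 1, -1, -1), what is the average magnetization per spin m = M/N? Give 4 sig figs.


Step 1: Count up spins (+1): 3, down spins (-1): 3
Step 2: Total magnetization M = 3 - 3 = 0
Step 3: m = M/N = 0/6 = 0

0


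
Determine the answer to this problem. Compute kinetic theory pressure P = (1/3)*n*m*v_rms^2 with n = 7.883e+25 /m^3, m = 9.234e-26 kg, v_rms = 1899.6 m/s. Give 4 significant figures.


Step 1: v_rms^2 = 1899.6^2 = 3.608e+06
Step 2: n*m = 7.883e+25*9.234e-26 = 7.279
Step 3: P = (1/3)*7.279*3.608e+06 = 8.756e+06 Pa

8.756e+06


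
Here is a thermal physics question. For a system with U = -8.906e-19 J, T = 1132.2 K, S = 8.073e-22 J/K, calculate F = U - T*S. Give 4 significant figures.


Step 1: T*S = 1132.2 * 8.073e-22 = 9.14e-19 J
Step 2: F = U - T*S = -8.906e-19 - 9.14e-19
Step 3: F = -1.805e-18 J

-1.805e-18


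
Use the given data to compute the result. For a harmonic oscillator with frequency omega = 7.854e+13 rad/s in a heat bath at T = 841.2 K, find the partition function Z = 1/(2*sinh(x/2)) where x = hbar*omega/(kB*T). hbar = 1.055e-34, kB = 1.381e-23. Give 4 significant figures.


Step 1: Compute x = hbar*omega/(kB*T) = 1.055e-34*7.854e+13/(1.381e-23*841.2) = 0.7133
Step 2: x/2 = 0.3566
Step 3: sinh(x/2) = 0.3642
Step 4: Z = 1/(2*0.3642) = 1.373

1.373


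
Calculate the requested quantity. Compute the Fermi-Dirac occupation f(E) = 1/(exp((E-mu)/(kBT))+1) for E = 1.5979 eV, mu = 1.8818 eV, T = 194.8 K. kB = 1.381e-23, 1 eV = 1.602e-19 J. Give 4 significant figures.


Step 1: (E - mu) = 1.5979 - 1.8818 = -0.2839 eV
Step 2: Convert: (E-mu)*eV = -4.548e-20 J
Step 3: x = (E-mu)*eV/(kB*T) = -16.91
Step 4: f = 1/(exp(-16.91)+1) = 1

1


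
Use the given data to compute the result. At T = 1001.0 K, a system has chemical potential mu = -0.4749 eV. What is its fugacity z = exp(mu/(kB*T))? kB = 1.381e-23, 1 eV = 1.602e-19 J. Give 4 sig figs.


Step 1: Convert mu to Joules: -0.4749*1.602e-19 = -7.608e-20 J
Step 2: kB*T = 1.381e-23*1001.0 = 1.382e-20 J
Step 3: mu/(kB*T) = -5.503
Step 4: z = exp(-5.503) = 0.004073

0.004073


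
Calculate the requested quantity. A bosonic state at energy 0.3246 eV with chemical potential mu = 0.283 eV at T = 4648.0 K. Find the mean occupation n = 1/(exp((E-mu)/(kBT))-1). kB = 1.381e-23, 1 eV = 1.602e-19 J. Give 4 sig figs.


Step 1: (E - mu) = 0.0416 eV
Step 2: x = (E-mu)*eV/(kB*T) = 0.0416*1.602e-19/(1.381e-23*4648.0) = 0.1038
Step 3: exp(x) = 1.109
Step 4: n = 1/(exp(x)-1) = 9.14

9.14


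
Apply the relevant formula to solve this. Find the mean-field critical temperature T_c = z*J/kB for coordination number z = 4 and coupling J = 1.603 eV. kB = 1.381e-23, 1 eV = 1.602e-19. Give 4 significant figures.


Step 1: z*J = 4*1.603 = 6.412 eV
Step 2: Convert to Joules: 6.412*1.602e-19 = 1.027e-18 J
Step 3: T_c = 1.027e-18 / 1.381e-23 = 7.438e+04 K

7.438e+04


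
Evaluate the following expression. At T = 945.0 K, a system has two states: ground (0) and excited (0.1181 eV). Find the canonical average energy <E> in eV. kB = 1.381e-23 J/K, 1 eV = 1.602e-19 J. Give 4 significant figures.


Step 1: beta*E = 0.1181*1.602e-19/(1.381e-23*945.0) = 1.45
Step 2: exp(-beta*E) = 0.2346
Step 3: <E> = 0.1181*0.2346/(1+0.2346) = 0.02244 eV

0.02244


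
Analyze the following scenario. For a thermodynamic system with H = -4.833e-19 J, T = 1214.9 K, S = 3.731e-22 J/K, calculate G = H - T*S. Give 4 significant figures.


Step 1: T*S = 1214.9 * 3.731e-22 = 4.533e-19 J
Step 2: G = H - T*S = -4.833e-19 - 4.533e-19
Step 3: G = -9.366e-19 J

-9.366e-19


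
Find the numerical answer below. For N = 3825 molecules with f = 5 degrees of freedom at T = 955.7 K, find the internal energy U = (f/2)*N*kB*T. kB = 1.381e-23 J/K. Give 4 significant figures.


Step 1: f/2 = 5/2 = 2.5
Step 2: N*kB*T = 3825*1.381e-23*955.7 = 5.048e-17
Step 3: U = 2.5 * 5.048e-17 = 1.262e-16 J

1.262e-16


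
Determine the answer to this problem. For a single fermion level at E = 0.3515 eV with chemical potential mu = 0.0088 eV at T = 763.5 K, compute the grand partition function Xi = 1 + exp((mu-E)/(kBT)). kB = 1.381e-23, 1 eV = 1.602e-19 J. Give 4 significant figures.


Step 1: (mu - E) = 0.0088 - 0.3515 = -0.3427 eV
Step 2: x = (mu-E)*eV/(kB*T) = -0.3427*1.602e-19/(1.381e-23*763.5) = -5.207
Step 3: exp(x) = 0.005479
Step 4: Xi = 1 + 0.005479 = 1.005

1.005


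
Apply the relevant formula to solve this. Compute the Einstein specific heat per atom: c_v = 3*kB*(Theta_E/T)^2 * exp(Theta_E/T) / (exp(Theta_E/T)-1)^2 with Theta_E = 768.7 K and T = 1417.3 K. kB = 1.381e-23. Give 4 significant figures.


Step 1: x = Theta_E/T = 768.7/1417.3 = 0.5424
Step 2: x^2 = 0.2942
Step 3: exp(x) = 1.72
Step 4: c_v = 3*1.381e-23*0.2942*1.72/(1.72-1)^2 = 4.043e-23

4.043e-23


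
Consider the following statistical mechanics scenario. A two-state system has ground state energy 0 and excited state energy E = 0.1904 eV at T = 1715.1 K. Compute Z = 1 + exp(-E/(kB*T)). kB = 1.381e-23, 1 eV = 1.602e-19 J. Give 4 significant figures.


Step 1: Compute beta*E = E*eV/(kB*T) = 0.1904*1.602e-19/(1.381e-23*1715.1) = 1.288
Step 2: exp(-beta*E) = exp(-1.288) = 0.2759
Step 3: Z = 1 + 0.2759 = 1.276

1.276


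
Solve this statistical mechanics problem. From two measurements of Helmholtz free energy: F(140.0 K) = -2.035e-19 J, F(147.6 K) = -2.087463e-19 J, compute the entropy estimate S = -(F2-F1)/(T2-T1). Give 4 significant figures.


Step 1: dF = F2 - F1 = -2.087463e-19 - (-2.035e-19) = -5.2463e-21 J
Step 2: dT = T2 - T1 = 147.6 - 140.0 = 7.6 K
Step 3: S = -dF/dT = -(-5.2463e-21)/7.6 = 6.903e-22 J/K

6.903e-22


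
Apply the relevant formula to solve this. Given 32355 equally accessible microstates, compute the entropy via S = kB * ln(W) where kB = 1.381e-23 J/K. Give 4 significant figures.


Step 1: ln(W) = ln(32355) = 10.38
Step 2: S = kB * ln(W) = 1.381e-23 * 10.38
Step 3: S = 1.434e-22 J/K

1.434e-22


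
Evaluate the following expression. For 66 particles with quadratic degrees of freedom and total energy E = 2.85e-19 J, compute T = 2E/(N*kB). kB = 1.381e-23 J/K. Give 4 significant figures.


Step 1: Numerator = 2*E = 2*2.85e-19 = 5.7e-19 J
Step 2: Denominator = N*kB = 66*1.381e-23 = 9.115e-22
Step 3: T = 5.7e-19 / 9.115e-22 = 625.4 K

625.4


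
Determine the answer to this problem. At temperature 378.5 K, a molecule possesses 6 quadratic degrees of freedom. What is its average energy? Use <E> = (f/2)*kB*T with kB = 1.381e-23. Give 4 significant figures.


Step 1: f/2 = 6/2 = 3
Step 2: kB*T = 1.381e-23 * 378.5 = 5.227e-21
Step 3: <E> = 3 * 5.227e-21 = 1.568e-20 J

1.568e-20


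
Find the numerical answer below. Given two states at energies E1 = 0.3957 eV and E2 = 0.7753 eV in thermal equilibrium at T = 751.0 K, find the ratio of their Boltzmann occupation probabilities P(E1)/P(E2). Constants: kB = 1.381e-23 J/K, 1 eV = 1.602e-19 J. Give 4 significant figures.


Step 1: Compute energy difference dE = E1 - E2 = 0.3957 - 0.7753 = -0.3796 eV
Step 2: Convert to Joules: dE_J = -0.3796 * 1.602e-19 = -6.081e-20 J
Step 3: Compute exponent = -dE_J / (kB * T) = -(-6.081e-20) / (1.381e-23 * 751.0) = 5.863
Step 4: P(E1)/P(E2) = exp(5.863) = 351.9

351.9


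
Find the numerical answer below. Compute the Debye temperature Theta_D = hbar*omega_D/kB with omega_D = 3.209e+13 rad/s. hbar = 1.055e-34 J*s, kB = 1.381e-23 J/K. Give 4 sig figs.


Step 1: hbar*omega_D = 1.055e-34 * 3.209e+13 = 3.385e-21 J
Step 2: Theta_D = 3.385e-21 / 1.381e-23
Step 3: Theta_D = 245.1 K

245.1


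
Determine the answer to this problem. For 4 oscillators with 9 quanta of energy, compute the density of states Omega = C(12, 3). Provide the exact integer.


Step 1: Use binomial coefficient C(12, 3)
Step 2: Numerator = 12! / 9!
Step 3: Denominator = 3!
Step 4: Omega = 220

220


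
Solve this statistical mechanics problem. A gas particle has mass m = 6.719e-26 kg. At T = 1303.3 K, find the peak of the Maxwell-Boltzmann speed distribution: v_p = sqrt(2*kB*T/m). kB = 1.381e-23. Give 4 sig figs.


Step 1: Numerator = 2*kB*T = 2*1.381e-23*1303.3 = 3.6e-20
Step 2: Ratio = 3.6e-20 / 6.719e-26 = 5.358e+05
Step 3: v_p = sqrt(5.358e+05) = 732 m/s

732


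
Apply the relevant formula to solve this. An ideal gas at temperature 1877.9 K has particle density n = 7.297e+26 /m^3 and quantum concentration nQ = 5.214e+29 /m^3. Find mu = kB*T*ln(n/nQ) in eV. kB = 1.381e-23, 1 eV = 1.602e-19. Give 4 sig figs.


Step 1: n/nQ = 7.297e+26/5.214e+29 = 0.0014
Step 2: ln(n/nQ) = -6.572
Step 3: mu = kB*T*ln(n/nQ) = 2.593e-20*-6.572 = -1.704e-19 J
Step 4: Convert to eV: -1.704e-19/1.602e-19 = -1.064 eV

-1.064


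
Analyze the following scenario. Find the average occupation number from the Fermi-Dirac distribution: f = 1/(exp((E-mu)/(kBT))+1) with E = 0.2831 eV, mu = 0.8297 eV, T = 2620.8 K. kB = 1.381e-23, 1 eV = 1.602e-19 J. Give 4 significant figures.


Step 1: (E - mu) = 0.2831 - 0.8297 = -0.5466 eV
Step 2: Convert: (E-mu)*eV = -8.757e-20 J
Step 3: x = (E-mu)*eV/(kB*T) = -2.419
Step 4: f = 1/(exp(-2.419)+1) = 0.9183

0.9183


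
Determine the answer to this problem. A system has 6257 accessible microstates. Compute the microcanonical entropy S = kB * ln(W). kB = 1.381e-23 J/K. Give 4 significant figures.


Step 1: ln(W) = ln(6257) = 8.741
Step 2: S = kB * ln(W) = 1.381e-23 * 8.741
Step 3: S = 1.207e-22 J/K

1.207e-22


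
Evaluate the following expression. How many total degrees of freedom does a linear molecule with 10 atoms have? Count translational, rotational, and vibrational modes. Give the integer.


Step 1: Translational DOF = 3
Step 2: Rotational DOF (linear) = 2
Step 3: Vibrational DOF = 3*10 - 5 = 25
Step 4: Total = 3 + 2 + 25 = 30

30


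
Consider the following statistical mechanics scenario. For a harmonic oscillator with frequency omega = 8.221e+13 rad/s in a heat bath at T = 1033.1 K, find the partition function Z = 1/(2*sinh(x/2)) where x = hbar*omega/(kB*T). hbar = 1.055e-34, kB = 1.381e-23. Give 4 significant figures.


Step 1: Compute x = hbar*omega/(kB*T) = 1.055e-34*8.221e+13/(1.381e-23*1033.1) = 0.6079
Step 2: x/2 = 0.304
Step 3: sinh(x/2) = 0.3087
Step 4: Z = 1/(2*0.3087) = 1.62

1.62


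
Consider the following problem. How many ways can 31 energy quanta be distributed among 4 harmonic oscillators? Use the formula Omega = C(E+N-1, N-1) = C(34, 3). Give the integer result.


Step 1: Use binomial coefficient C(34, 3)
Step 2: Numerator = 34! / 31!
Step 3: Denominator = 3!
Step 4: Omega = 5984

5984


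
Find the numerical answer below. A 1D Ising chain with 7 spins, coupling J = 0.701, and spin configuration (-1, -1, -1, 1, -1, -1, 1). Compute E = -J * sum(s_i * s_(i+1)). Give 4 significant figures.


Step 1: Nearest-neighbor products: 1, 1, -1, -1, 1, -1
Step 2: Sum of products = 0
Step 3: E = -0.701 * 0 = 0

0


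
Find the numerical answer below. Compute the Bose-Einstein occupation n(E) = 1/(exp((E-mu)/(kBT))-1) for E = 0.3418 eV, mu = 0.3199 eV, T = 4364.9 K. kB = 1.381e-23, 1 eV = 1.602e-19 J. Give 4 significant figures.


Step 1: (E - mu) = 0.0219 eV
Step 2: x = (E-mu)*eV/(kB*T) = 0.0219*1.602e-19/(1.381e-23*4364.9) = 0.0582
Step 3: exp(x) = 1.06
Step 4: n = 1/(exp(x)-1) = 16.69

16.69


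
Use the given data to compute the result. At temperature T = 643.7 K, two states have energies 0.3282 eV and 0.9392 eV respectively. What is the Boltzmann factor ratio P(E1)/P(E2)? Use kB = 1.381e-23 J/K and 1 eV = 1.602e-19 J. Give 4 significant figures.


Step 1: Compute energy difference dE = E1 - E2 = 0.3282 - 0.9392 = -0.611 eV
Step 2: Convert to Joules: dE_J = -0.611 * 1.602e-19 = -9.788e-20 J
Step 3: Compute exponent = -dE_J / (kB * T) = -(-9.788e-20) / (1.381e-23 * 643.7) = 11.01
Step 4: P(E1)/P(E2) = exp(11.01) = 6.054e+04

6.054e+04


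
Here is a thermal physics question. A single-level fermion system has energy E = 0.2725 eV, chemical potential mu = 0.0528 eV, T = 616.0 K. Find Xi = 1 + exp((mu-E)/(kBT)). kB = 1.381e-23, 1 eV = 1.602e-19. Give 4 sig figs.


Step 1: (mu - E) = 0.0528 - 0.2725 = -0.2197 eV
Step 2: x = (mu-E)*eV/(kB*T) = -0.2197*1.602e-19/(1.381e-23*616.0) = -4.137
Step 3: exp(x) = 0.01597
Step 4: Xi = 1 + 0.01597 = 1.016

1.016


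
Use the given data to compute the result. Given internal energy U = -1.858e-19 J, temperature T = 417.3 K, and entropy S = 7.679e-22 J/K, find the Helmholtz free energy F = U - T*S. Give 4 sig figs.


Step 1: T*S = 417.3 * 7.679e-22 = 3.204e-19 J
Step 2: F = U - T*S = -1.858e-19 - 3.204e-19
Step 3: F = -5.062e-19 J

-5.062e-19


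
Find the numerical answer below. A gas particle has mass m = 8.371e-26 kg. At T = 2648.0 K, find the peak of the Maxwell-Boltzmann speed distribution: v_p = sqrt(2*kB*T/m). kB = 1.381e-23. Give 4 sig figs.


Step 1: Numerator = 2*kB*T = 2*1.381e-23*2648.0 = 7.314e-20
Step 2: Ratio = 7.314e-20 / 8.371e-26 = 8.737e+05
Step 3: v_p = sqrt(8.737e+05) = 934.7 m/s

934.7


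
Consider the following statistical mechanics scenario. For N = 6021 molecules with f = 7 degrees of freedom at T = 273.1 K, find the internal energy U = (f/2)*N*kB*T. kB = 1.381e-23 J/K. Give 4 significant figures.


Step 1: f/2 = 7/2 = 3.5
Step 2: N*kB*T = 6021*1.381e-23*273.1 = 2.271e-17
Step 3: U = 3.5 * 2.271e-17 = 7.948e-17 J

7.948e-17


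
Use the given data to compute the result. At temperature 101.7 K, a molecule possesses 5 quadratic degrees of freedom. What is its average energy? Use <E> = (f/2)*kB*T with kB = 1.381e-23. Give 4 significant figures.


Step 1: f/2 = 5/2 = 2.5
Step 2: kB*T = 1.381e-23 * 101.7 = 1.404e-21
Step 3: <E> = 2.5 * 1.404e-21 = 3.511e-21 J

3.511e-21


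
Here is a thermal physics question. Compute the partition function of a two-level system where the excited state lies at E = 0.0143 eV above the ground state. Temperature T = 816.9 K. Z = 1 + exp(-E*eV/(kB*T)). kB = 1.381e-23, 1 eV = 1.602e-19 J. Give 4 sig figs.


Step 1: Compute beta*E = E*eV/(kB*T) = 0.0143*1.602e-19/(1.381e-23*816.9) = 0.2031
Step 2: exp(-beta*E) = exp(-0.2031) = 0.8162
Step 3: Z = 1 + 0.8162 = 1.816

1.816


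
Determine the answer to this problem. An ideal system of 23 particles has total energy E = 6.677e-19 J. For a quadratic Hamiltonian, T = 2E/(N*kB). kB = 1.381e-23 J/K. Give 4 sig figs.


Step 1: Numerator = 2*E = 2*6.677e-19 = 1.335e-18 J
Step 2: Denominator = N*kB = 23*1.381e-23 = 3.176e-22
Step 3: T = 1.335e-18 / 3.176e-22 = 4204 K

4204


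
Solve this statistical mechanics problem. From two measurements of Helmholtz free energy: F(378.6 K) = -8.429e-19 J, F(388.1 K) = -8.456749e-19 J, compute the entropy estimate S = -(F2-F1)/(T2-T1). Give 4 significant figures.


Step 1: dF = F2 - F1 = -8.456749e-19 - (-8.429e-19) = -2.7749e-21 J
Step 2: dT = T2 - T1 = 388.1 - 378.6 = 9.5 K
Step 3: S = -dF/dT = -(-2.7749e-21)/9.5 = 2.921e-22 J/K

2.921e-22


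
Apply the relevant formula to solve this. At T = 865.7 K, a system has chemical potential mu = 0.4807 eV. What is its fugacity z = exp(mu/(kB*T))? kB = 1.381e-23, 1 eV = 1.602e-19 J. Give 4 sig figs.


Step 1: Convert mu to Joules: 0.4807*1.602e-19 = 7.701e-20 J
Step 2: kB*T = 1.381e-23*865.7 = 1.196e-20 J
Step 3: mu/(kB*T) = 6.441
Step 4: z = exp(6.441) = 627.2

627.2


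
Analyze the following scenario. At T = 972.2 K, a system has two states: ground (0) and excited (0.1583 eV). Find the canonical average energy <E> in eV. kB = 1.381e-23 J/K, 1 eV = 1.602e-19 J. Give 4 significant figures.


Step 1: beta*E = 0.1583*1.602e-19/(1.381e-23*972.2) = 1.889
Step 2: exp(-beta*E) = 0.1512
Step 3: <E> = 0.1583*0.1512/(1+0.1512) = 0.0208 eV

0.0208


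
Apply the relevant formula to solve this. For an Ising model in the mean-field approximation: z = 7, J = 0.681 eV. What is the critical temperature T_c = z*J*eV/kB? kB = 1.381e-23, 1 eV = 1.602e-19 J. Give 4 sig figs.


Step 1: z*J = 7*0.681 = 4.767 eV
Step 2: Convert to Joules: 4.767*1.602e-19 = 7.637e-19 J
Step 3: T_c = 7.637e-19 / 1.381e-23 = 5.53e+04 K

5.53e+04


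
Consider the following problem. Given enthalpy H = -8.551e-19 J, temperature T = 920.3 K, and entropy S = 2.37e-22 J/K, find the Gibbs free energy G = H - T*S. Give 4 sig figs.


Step 1: T*S = 920.3 * 2.37e-22 = 2.181e-19 J
Step 2: G = H - T*S = -8.551e-19 - 2.181e-19
Step 3: G = -1.073e-18 J

-1.073e-18


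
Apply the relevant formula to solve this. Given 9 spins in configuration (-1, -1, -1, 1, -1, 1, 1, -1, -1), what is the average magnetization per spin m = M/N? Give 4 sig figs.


Step 1: Count up spins (+1): 3, down spins (-1): 6
Step 2: Total magnetization M = 3 - 6 = -3
Step 3: m = M/N = -3/9 = -0.3333

-0.3333


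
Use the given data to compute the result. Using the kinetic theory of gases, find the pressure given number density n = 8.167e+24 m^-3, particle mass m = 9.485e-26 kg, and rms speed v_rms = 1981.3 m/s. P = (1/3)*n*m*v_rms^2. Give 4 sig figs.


Step 1: v_rms^2 = 1981.3^2 = 3.926e+06
Step 2: n*m = 8.167e+24*9.485e-26 = 0.7746
Step 3: P = (1/3)*0.7746*3.926e+06 = 1.014e+06 Pa

1.014e+06


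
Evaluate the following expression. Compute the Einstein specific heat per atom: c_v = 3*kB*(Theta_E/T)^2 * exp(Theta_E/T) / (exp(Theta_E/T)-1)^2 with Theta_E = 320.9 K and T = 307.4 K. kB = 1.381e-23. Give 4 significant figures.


Step 1: x = Theta_E/T = 320.9/307.4 = 1.044
Step 2: x^2 = 1.09
Step 3: exp(x) = 2.84
Step 4: c_v = 3*1.381e-23*1.09*2.84/(2.84-1)^2 = 3.786e-23

3.786e-23


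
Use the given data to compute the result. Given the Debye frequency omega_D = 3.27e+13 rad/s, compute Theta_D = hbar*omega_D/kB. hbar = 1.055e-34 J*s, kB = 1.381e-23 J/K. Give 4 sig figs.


Step 1: hbar*omega_D = 1.055e-34 * 3.27e+13 = 3.45e-21 J
Step 2: Theta_D = 3.45e-21 / 1.381e-23
Step 3: Theta_D = 249.8 K

249.8


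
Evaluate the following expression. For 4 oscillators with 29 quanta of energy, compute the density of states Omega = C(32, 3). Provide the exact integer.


Step 1: Use binomial coefficient C(32, 3)
Step 2: Numerator = 32! / 29!
Step 3: Denominator = 3!
Step 4: Omega = 4960

4960


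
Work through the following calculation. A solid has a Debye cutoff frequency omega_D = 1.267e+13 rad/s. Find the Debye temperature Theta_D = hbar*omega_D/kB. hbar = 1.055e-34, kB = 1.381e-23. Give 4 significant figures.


Step 1: hbar*omega_D = 1.055e-34 * 1.267e+13 = 1.337e-21 J
Step 2: Theta_D = 1.337e-21 / 1.381e-23
Step 3: Theta_D = 96.79 K

96.79


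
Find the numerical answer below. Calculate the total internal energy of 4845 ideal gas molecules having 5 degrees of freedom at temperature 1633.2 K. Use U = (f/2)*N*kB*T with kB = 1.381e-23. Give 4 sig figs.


Step 1: f/2 = 5/2 = 2.5
Step 2: N*kB*T = 4845*1.381e-23*1633.2 = 1.093e-16
Step 3: U = 2.5 * 1.093e-16 = 2.732e-16 J

2.732e-16


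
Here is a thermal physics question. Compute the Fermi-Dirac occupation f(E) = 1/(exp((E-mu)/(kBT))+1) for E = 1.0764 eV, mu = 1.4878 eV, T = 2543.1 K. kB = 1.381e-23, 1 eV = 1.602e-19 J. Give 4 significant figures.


Step 1: (E - mu) = 1.0764 - 1.4878 = -0.4114 eV
Step 2: Convert: (E-mu)*eV = -6.591e-20 J
Step 3: x = (E-mu)*eV/(kB*T) = -1.877
Step 4: f = 1/(exp(-1.877)+1) = 0.8672

0.8672


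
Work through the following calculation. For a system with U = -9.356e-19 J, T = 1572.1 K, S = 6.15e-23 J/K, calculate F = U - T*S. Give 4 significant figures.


Step 1: T*S = 1572.1 * 6.15e-23 = 9.668e-20 J
Step 2: F = U - T*S = -9.356e-19 - 9.668e-20
Step 3: F = -1.032e-18 J

-1.032e-18


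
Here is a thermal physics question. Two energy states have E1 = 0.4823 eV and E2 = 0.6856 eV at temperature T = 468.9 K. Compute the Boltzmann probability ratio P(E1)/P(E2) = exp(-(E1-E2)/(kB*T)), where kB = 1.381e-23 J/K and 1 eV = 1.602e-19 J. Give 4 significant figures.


Step 1: Compute energy difference dE = E1 - E2 = 0.4823 - 0.6856 = -0.2033 eV
Step 2: Convert to Joules: dE_J = -0.2033 * 1.602e-19 = -3.257e-20 J
Step 3: Compute exponent = -dE_J / (kB * T) = -(-3.257e-20) / (1.381e-23 * 468.9) = 5.03
Step 4: P(E1)/P(E2) = exp(5.03) = 152.9

152.9


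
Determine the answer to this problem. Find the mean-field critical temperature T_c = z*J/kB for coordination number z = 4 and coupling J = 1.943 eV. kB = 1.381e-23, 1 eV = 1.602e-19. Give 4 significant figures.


Step 1: z*J = 4*1.943 = 7.772 eV
Step 2: Convert to Joules: 7.772*1.602e-19 = 1.245e-18 J
Step 3: T_c = 1.245e-18 / 1.381e-23 = 9.016e+04 K

9.016e+04


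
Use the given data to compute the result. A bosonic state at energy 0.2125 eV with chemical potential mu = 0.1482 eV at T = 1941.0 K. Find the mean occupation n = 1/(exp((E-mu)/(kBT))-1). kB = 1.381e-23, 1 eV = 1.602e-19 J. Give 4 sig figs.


Step 1: (E - mu) = 0.0643 eV
Step 2: x = (E-mu)*eV/(kB*T) = 0.0643*1.602e-19/(1.381e-23*1941.0) = 0.3843
Step 3: exp(x) = 1.469
Step 4: n = 1/(exp(x)-1) = 2.134

2.134


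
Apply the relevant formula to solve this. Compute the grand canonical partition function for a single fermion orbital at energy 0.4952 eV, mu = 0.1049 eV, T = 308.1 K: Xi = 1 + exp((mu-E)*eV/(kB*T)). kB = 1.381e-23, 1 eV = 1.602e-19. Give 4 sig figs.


Step 1: (mu - E) = 0.1049 - 0.4952 = -0.3903 eV
Step 2: x = (mu-E)*eV/(kB*T) = -0.3903*1.602e-19/(1.381e-23*308.1) = -14.7
Step 3: exp(x) = 4.149e-07
Step 4: Xi = 1 + 4.149e-07 = 1

1


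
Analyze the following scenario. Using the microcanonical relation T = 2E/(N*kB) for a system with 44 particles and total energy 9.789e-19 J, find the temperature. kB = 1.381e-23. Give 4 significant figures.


Step 1: Numerator = 2*E = 2*9.789e-19 = 1.958e-18 J
Step 2: Denominator = N*kB = 44*1.381e-23 = 6.076e-22
Step 3: T = 1.958e-18 / 6.076e-22 = 3222 K

3222


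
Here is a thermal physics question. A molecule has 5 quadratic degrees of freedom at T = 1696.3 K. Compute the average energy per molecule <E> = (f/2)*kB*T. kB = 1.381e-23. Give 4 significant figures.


Step 1: f/2 = 5/2 = 2.5
Step 2: kB*T = 1.381e-23 * 1696.3 = 2.343e-20
Step 3: <E> = 2.5 * 2.343e-20 = 5.856e-20 J

5.856e-20


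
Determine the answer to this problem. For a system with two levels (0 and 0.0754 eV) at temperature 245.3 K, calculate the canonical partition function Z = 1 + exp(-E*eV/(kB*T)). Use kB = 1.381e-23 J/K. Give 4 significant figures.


Step 1: Compute beta*E = E*eV/(kB*T) = 0.0754*1.602e-19/(1.381e-23*245.3) = 3.566
Step 2: exp(-beta*E) = exp(-3.566) = 0.02828
Step 3: Z = 1 + 0.02828 = 1.028

1.028


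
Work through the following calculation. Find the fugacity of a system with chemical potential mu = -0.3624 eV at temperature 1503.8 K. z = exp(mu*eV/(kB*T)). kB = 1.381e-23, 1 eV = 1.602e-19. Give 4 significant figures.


Step 1: Convert mu to Joules: -0.3624*1.602e-19 = -5.806e-20 J
Step 2: kB*T = 1.381e-23*1503.8 = 2.077e-20 J
Step 3: mu/(kB*T) = -2.796
Step 4: z = exp(-2.796) = 0.06108

0.06108


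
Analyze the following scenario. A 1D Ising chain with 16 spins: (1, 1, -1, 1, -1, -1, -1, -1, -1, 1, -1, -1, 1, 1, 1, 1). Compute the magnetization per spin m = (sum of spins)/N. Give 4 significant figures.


Step 1: Count up spins (+1): 8, down spins (-1): 8
Step 2: Total magnetization M = 8 - 8 = 0
Step 3: m = M/N = 0/16 = 0

0


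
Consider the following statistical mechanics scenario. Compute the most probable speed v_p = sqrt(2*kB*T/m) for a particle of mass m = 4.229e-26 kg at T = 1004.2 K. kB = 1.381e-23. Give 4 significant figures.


Step 1: Numerator = 2*kB*T = 2*1.381e-23*1004.2 = 2.774e-20
Step 2: Ratio = 2.774e-20 / 4.229e-26 = 6.559e+05
Step 3: v_p = sqrt(6.559e+05) = 809.8 m/s

809.8


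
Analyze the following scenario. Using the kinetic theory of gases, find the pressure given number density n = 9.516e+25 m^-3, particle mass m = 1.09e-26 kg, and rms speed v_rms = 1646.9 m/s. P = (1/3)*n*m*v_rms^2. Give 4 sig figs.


Step 1: v_rms^2 = 1646.9^2 = 2.712e+06
Step 2: n*m = 9.516e+25*1.09e-26 = 1.037
Step 3: P = (1/3)*1.037*2.712e+06 = 9.378e+05 Pa

9.378e+05


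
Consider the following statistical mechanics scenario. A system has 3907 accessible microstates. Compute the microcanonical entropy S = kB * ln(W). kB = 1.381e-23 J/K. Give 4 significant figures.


Step 1: ln(W) = ln(3907) = 8.271
Step 2: S = kB * ln(W) = 1.381e-23 * 8.271
Step 3: S = 1.142e-22 J/K

1.142e-22


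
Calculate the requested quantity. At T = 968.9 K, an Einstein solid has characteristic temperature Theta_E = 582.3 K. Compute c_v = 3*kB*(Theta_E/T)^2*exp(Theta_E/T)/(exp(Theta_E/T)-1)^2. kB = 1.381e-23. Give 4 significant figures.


Step 1: x = Theta_E/T = 582.3/968.9 = 0.601
Step 2: x^2 = 0.3612
Step 3: exp(x) = 1.824
Step 4: c_v = 3*1.381e-23*0.3612*1.824/(1.824-1)^2 = 4.021e-23

4.021e-23


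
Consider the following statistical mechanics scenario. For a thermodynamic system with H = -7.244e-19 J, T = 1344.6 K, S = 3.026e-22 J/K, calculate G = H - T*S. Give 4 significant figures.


Step 1: T*S = 1344.6 * 3.026e-22 = 4.069e-19 J
Step 2: G = H - T*S = -7.244e-19 - 4.069e-19
Step 3: G = -1.131e-18 J

-1.131e-18


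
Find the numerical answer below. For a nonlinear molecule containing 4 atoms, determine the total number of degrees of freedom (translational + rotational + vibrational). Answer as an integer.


Step 1: Translational DOF = 3
Step 2: Rotational DOF (nonlinear) = 3
Step 3: Vibrational DOF = 3*4 - 6 = 6
Step 4: Total = 3 + 3 + 6 = 12

12


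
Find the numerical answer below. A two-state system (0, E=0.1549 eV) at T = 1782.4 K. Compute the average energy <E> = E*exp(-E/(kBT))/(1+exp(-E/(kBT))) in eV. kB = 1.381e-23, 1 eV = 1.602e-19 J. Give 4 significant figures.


Step 1: beta*E = 0.1549*1.602e-19/(1.381e-23*1782.4) = 1.008
Step 2: exp(-beta*E) = 0.3649
Step 3: <E> = 0.1549*0.3649/(1+0.3649) = 0.04141 eV

0.04141


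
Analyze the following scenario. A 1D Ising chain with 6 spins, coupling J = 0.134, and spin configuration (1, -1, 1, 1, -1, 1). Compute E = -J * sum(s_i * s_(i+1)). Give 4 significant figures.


Step 1: Nearest-neighbor products: -1, -1, 1, -1, -1
Step 2: Sum of products = -3
Step 3: E = -0.134 * -3 = 0.402

0.402


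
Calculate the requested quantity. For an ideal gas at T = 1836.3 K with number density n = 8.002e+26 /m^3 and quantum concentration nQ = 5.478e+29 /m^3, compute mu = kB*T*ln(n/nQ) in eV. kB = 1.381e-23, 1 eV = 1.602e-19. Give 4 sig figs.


Step 1: n/nQ = 8.002e+26/5.478e+29 = 0.001461
Step 2: ln(n/nQ) = -6.529
Step 3: mu = kB*T*ln(n/nQ) = 2.536e-20*-6.529 = -1.656e-19 J
Step 4: Convert to eV: -1.656e-19/1.602e-19 = -1.033 eV

-1.033


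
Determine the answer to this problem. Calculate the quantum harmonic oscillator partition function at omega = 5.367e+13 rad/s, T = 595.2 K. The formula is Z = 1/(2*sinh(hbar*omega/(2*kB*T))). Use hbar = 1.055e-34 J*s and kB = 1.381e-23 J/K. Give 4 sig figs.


Step 1: Compute x = hbar*omega/(kB*T) = 1.055e-34*5.367e+13/(1.381e-23*595.2) = 0.6889
Step 2: x/2 = 0.3444
Step 3: sinh(x/2) = 0.3513
Step 4: Z = 1/(2*0.3513) = 1.423

1.423


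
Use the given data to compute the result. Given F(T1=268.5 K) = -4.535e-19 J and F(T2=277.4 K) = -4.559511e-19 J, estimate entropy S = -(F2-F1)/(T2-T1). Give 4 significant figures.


Step 1: dF = F2 - F1 = -4.559511e-19 - (-4.535e-19) = -2.4511e-21 J
Step 2: dT = T2 - T1 = 277.4 - 268.5 = 8.9 K
Step 3: S = -dF/dT = -(-2.4511e-21)/8.9 = 2.754e-22 J/K

2.754e-22


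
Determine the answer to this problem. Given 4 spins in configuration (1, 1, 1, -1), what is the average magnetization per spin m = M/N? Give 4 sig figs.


Step 1: Count up spins (+1): 3, down spins (-1): 1
Step 2: Total magnetization M = 3 - 1 = 2
Step 3: m = M/N = 2/4 = 0.5

0.5


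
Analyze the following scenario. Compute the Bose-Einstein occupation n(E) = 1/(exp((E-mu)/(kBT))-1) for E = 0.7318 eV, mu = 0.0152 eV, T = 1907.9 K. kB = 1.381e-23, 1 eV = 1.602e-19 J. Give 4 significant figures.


Step 1: (E - mu) = 0.7166 eV
Step 2: x = (E-mu)*eV/(kB*T) = 0.7166*1.602e-19/(1.381e-23*1907.9) = 4.357
Step 3: exp(x) = 78.02
Step 4: n = 1/(exp(x)-1) = 0.01298

0.01298


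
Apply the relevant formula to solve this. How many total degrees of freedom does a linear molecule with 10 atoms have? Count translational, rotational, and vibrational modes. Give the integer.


Step 1: Translational DOF = 3
Step 2: Rotational DOF (linear) = 2
Step 3: Vibrational DOF = 3*10 - 5 = 25
Step 4: Total = 3 + 2 + 25 = 30

30


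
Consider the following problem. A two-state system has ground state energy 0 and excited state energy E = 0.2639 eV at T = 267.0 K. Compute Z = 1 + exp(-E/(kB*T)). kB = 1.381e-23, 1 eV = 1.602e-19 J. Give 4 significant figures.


Step 1: Compute beta*E = E*eV/(kB*T) = 0.2639*1.602e-19/(1.381e-23*267.0) = 11.47
Step 2: exp(-beta*E) = exp(-11.47) = 1.048e-05
Step 3: Z = 1 + 1.048e-05 = 1

1


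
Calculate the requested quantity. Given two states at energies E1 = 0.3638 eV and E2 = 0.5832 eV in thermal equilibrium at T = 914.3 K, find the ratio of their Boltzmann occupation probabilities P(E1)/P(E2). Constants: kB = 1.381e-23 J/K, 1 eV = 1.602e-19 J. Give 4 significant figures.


Step 1: Compute energy difference dE = E1 - E2 = 0.3638 - 0.5832 = -0.2194 eV
Step 2: Convert to Joules: dE_J = -0.2194 * 1.602e-19 = -3.515e-20 J
Step 3: Compute exponent = -dE_J / (kB * T) = -(-3.515e-20) / (1.381e-23 * 914.3) = 2.784
Step 4: P(E1)/P(E2) = exp(2.784) = 16.18

16.18


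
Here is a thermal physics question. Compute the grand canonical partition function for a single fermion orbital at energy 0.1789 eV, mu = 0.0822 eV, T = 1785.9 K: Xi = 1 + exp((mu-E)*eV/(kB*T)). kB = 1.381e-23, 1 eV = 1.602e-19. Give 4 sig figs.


Step 1: (mu - E) = 0.0822 - 0.1789 = -0.0967 eV
Step 2: x = (mu-E)*eV/(kB*T) = -0.0967*1.602e-19/(1.381e-23*1785.9) = -0.6281
Step 3: exp(x) = 0.5336
Step 4: Xi = 1 + 0.5336 = 1.534

1.534


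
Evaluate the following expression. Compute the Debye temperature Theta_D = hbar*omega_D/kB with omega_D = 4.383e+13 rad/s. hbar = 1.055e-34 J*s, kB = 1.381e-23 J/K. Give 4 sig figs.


Step 1: hbar*omega_D = 1.055e-34 * 4.383e+13 = 4.624e-21 J
Step 2: Theta_D = 4.624e-21 / 1.381e-23
Step 3: Theta_D = 334.8 K

334.8


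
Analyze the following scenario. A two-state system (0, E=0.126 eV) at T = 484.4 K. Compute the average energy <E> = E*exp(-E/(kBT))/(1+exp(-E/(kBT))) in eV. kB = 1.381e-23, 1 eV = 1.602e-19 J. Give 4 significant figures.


Step 1: beta*E = 0.126*1.602e-19/(1.381e-23*484.4) = 3.017
Step 2: exp(-beta*E) = 0.04893
Step 3: <E> = 0.126*0.04893/(1+0.04893) = 0.005877 eV

0.005877


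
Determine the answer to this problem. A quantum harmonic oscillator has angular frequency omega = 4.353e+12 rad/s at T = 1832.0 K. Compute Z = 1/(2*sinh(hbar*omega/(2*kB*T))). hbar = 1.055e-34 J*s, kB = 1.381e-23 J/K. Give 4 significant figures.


Step 1: Compute x = hbar*omega/(kB*T) = 1.055e-34*4.353e+12/(1.381e-23*1832.0) = 0.01815
Step 2: x/2 = 0.009076
Step 3: sinh(x/2) = 0.009076
Step 4: Z = 1/(2*0.009076) = 55.09

55.09


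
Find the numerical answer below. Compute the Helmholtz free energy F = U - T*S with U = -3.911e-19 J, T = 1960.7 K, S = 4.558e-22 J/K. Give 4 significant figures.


Step 1: T*S = 1960.7 * 4.558e-22 = 8.937e-19 J
Step 2: F = U - T*S = -3.911e-19 - 8.937e-19
Step 3: F = -1.285e-18 J

-1.285e-18


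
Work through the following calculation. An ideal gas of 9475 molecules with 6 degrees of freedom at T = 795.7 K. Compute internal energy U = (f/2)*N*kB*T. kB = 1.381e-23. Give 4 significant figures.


Step 1: f/2 = 6/2 = 3.0
Step 2: N*kB*T = 9475*1.381e-23*795.7 = 1.041e-16
Step 3: U = 3.0 * 1.041e-16 = 3.124e-16 J

3.124e-16


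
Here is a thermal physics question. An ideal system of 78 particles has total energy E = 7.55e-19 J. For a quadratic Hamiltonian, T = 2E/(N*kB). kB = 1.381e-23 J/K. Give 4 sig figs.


Step 1: Numerator = 2*E = 2*7.55e-19 = 1.51e-18 J
Step 2: Denominator = N*kB = 78*1.381e-23 = 1.077e-21
Step 3: T = 1.51e-18 / 1.077e-21 = 1402 K

1402


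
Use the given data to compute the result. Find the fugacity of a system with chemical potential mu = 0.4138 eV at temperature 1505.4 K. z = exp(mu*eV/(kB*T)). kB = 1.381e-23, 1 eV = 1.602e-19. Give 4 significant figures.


Step 1: Convert mu to Joules: 0.4138*1.602e-19 = 6.629e-20 J
Step 2: kB*T = 1.381e-23*1505.4 = 2.079e-20 J
Step 3: mu/(kB*T) = 3.189
Step 4: z = exp(3.189) = 24.26

24.26


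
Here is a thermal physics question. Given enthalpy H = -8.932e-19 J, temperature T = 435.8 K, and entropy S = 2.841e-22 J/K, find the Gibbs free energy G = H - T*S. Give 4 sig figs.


Step 1: T*S = 435.8 * 2.841e-22 = 1.238e-19 J
Step 2: G = H - T*S = -8.932e-19 - 1.238e-19
Step 3: G = -1.017e-18 J

-1.017e-18


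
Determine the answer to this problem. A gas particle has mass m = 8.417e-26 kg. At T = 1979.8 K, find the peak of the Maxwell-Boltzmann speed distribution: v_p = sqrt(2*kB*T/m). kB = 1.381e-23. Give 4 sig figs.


Step 1: Numerator = 2*kB*T = 2*1.381e-23*1979.8 = 5.468e-20
Step 2: Ratio = 5.468e-20 / 8.417e-26 = 6.497e+05
Step 3: v_p = sqrt(6.497e+05) = 806 m/s

806


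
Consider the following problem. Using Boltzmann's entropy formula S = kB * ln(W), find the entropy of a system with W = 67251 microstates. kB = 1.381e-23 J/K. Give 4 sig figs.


Step 1: ln(W) = ln(67251) = 11.12
Step 2: S = kB * ln(W) = 1.381e-23 * 11.12
Step 3: S = 1.535e-22 J/K

1.535e-22


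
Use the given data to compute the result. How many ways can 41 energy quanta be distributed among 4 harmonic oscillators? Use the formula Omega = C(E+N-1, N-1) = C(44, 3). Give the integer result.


Step 1: Use binomial coefficient C(44, 3)
Step 2: Numerator = 44! / 41!
Step 3: Denominator = 3!
Step 4: Omega = 13244

13244


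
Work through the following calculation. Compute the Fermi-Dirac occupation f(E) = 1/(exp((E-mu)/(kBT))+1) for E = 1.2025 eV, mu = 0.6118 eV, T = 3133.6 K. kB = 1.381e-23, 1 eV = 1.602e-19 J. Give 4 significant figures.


Step 1: (E - mu) = 1.2025 - 0.6118 = 0.5907 eV
Step 2: Convert: (E-mu)*eV = 9.463e-20 J
Step 3: x = (E-mu)*eV/(kB*T) = 2.187
Step 4: f = 1/(exp(2.187)+1) = 0.1009

0.1009


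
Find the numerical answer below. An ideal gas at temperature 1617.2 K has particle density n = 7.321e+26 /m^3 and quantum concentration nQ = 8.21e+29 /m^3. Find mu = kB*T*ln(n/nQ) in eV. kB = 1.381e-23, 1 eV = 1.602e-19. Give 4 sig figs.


Step 1: n/nQ = 7.321e+26/8.21e+29 = 0.0008917
Step 2: ln(n/nQ) = -7.022
Step 3: mu = kB*T*ln(n/nQ) = 2.233e-20*-7.022 = -1.568e-19 J
Step 4: Convert to eV: -1.568e-19/1.602e-19 = -0.979 eV

-0.979


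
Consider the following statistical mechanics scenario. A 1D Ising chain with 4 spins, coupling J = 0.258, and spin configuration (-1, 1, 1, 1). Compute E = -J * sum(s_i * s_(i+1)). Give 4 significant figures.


Step 1: Nearest-neighbor products: -1, 1, 1
Step 2: Sum of products = 1
Step 3: E = -0.258 * 1 = -0.258

-0.258


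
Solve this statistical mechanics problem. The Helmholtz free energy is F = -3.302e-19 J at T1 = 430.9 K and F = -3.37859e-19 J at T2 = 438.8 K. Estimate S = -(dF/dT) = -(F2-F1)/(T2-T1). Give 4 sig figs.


Step 1: dF = F2 - F1 = -3.37859e-19 - (-3.302e-19) = -7.659e-21 J
Step 2: dT = T2 - T1 = 438.8 - 430.9 = 7.9 K
Step 3: S = -dF/dT = -(-7.659e-21)/7.9 = 9.695e-22 J/K

9.695e-22


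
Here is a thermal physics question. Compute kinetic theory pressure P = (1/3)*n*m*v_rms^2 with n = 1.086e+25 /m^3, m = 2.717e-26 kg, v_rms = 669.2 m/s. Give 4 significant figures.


Step 1: v_rms^2 = 669.2^2 = 4.478e+05
Step 2: n*m = 1.086e+25*2.717e-26 = 0.2951
Step 3: P = (1/3)*0.2951*4.478e+05 = 4.405e+04 Pa

4.405e+04


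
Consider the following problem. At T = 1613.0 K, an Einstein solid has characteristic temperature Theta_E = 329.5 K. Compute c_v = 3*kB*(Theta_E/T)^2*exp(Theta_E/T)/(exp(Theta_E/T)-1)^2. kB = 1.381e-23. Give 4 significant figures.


Step 1: x = Theta_E/T = 329.5/1613.0 = 0.2043
Step 2: x^2 = 0.04173
Step 3: exp(x) = 1.227
Step 4: c_v = 3*1.381e-23*0.04173*1.227/(1.227-1)^2 = 4.129e-23

4.129e-23


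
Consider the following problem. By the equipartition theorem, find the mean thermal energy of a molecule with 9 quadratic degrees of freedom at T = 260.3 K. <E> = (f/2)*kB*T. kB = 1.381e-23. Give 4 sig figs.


Step 1: f/2 = 9/2 = 4.5
Step 2: kB*T = 1.381e-23 * 260.3 = 3.595e-21
Step 3: <E> = 4.5 * 3.595e-21 = 1.618e-20 J

1.618e-20


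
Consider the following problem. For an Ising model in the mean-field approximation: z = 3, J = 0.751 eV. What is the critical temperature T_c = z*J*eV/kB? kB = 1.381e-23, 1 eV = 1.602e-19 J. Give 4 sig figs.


Step 1: z*J = 3*0.751 = 2.253 eV
Step 2: Convert to Joules: 2.253*1.602e-19 = 3.609e-19 J
Step 3: T_c = 3.609e-19 / 1.381e-23 = 2.614e+04 K

2.614e+04


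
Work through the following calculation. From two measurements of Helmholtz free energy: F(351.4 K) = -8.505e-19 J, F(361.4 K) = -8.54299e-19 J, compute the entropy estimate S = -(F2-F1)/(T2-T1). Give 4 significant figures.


Step 1: dF = F2 - F1 = -8.54299e-19 - (-8.505e-19) = -3.799e-21 J
Step 2: dT = T2 - T1 = 361.4 - 351.4 = 10 K
Step 3: S = -dF/dT = -(-3.799e-21)/10 = 3.799e-22 J/K

3.799e-22


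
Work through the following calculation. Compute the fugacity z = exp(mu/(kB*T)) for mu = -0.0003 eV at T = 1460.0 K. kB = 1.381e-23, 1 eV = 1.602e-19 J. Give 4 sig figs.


Step 1: Convert mu to Joules: -0.0003*1.602e-19 = -4.806e-23 J
Step 2: kB*T = 1.381e-23*1460.0 = 2.016e-20 J
Step 3: mu/(kB*T) = -0.002384
Step 4: z = exp(-0.002384) = 0.9976

0.9976


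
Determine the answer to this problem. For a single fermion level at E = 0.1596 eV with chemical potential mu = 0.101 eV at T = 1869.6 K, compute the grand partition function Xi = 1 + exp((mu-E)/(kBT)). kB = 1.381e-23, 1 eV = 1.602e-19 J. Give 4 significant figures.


Step 1: (mu - E) = 0.101 - 0.1596 = -0.0586 eV
Step 2: x = (mu-E)*eV/(kB*T) = -0.0586*1.602e-19/(1.381e-23*1869.6) = -0.3636
Step 3: exp(x) = 0.6952
Step 4: Xi = 1 + 0.6952 = 1.695

1.695


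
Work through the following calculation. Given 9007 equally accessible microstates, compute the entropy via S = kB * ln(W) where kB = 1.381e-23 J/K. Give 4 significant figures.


Step 1: ln(W) = ln(9007) = 9.106
Step 2: S = kB * ln(W) = 1.381e-23 * 9.106
Step 3: S = 1.258e-22 J/K

1.258e-22


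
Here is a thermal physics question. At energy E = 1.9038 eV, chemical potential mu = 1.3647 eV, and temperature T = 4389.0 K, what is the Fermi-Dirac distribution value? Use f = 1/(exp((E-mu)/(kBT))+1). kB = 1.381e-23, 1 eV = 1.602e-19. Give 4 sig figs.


Step 1: (E - mu) = 1.9038 - 1.3647 = 0.5391 eV
Step 2: Convert: (E-mu)*eV = 8.636e-20 J
Step 3: x = (E-mu)*eV/(kB*T) = 1.425
Step 4: f = 1/(exp(1.425)+1) = 0.1939

0.1939
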